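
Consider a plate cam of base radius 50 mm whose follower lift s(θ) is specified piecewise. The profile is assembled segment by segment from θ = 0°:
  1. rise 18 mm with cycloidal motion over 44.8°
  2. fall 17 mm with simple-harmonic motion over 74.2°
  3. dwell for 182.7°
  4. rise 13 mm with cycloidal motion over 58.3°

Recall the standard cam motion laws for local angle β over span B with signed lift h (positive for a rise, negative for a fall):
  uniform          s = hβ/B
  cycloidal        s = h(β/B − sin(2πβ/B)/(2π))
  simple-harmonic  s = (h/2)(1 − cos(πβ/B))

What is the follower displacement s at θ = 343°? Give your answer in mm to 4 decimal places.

seg 1 [0°–44.8°] cycloidal, h=18: full span → s += 18 → s = 18.0000
seg 2 [44.8°–119°] simple-harmonic, h=-17: full span → s += -17 → s = 1.0000
seg 3 [119°–301.7°] dwell: s stays 1.0000
seg 4 [301.7°–360°] cycloidal, h=13: θ=343° here. β=41.3, B=58.3. 13·(0.7084 − sin(2π·0.7084)/(2π)) = 11.2080 → s = 12.2080

12.2080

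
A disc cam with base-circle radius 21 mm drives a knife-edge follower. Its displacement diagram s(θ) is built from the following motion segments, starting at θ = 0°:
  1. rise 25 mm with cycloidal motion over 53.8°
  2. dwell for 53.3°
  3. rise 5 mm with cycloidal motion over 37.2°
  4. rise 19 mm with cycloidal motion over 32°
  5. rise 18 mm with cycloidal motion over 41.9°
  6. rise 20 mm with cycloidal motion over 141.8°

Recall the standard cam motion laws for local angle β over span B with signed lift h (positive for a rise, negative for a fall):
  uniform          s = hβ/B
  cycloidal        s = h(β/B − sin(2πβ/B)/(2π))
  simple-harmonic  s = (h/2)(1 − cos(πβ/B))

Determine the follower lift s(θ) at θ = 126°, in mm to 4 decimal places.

seg 1 [0°–53.8°] cycloidal, h=25: full span → s += 25 → s = 25.0000
seg 2 [53.8°–107.1°] dwell: s stays 25.0000
seg 3 [107.1°–144.3°] cycloidal, h=5: θ=126° here. β=18.9, B=37.2. 5·(0.5081 − sin(2π·0.5081)/(2π)) = 2.5806 → s = 27.5806

27.5806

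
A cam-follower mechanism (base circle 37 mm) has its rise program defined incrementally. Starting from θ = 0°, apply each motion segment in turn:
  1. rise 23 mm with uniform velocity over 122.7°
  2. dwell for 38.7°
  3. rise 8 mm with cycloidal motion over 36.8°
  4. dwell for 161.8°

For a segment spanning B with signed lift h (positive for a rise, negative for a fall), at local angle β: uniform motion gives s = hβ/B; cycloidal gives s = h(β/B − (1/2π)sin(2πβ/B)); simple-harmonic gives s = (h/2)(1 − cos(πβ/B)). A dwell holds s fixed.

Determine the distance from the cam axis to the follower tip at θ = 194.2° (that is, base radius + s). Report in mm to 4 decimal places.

seg 1 [0°–122.7°] uniform, h=23: full span → s += 23 → s = 23.0000
seg 2 [122.7°–161.4°] dwell: s stays 23.0000
seg 3 [161.4°–198.2°] cycloidal, h=8: θ=194.2° here. β=32.8, B=36.8. 8·(0.8913 − sin(2π·0.8913)/(2π)) = 7.9340 → s = 30.9340
radial distance = base radius + s = 37 + 30.9340 = 67.9340

67.9340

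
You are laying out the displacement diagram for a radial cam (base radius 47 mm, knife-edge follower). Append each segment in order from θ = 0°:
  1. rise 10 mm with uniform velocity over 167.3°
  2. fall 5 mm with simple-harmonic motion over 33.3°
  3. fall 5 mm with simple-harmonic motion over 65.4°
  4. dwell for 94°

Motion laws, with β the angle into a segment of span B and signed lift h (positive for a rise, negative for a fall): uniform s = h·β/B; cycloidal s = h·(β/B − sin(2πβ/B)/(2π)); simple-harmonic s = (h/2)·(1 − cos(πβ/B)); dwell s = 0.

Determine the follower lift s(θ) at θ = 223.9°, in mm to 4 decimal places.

seg 1 [0°–167.3°] uniform, h=10: full span → s += 10 → s = 10.0000
seg 2 [167.3°–200.6°] simple-harmonic, h=-5: full span → s += -5 → s = 5.0000
seg 3 [200.6°–266°] simple-harmonic, h=-5: θ=223.9° here. β=23.3, B=65.4. -5/2·(1 − cos(π·0.3563)) = -1.4091 → s = 3.5909

3.5909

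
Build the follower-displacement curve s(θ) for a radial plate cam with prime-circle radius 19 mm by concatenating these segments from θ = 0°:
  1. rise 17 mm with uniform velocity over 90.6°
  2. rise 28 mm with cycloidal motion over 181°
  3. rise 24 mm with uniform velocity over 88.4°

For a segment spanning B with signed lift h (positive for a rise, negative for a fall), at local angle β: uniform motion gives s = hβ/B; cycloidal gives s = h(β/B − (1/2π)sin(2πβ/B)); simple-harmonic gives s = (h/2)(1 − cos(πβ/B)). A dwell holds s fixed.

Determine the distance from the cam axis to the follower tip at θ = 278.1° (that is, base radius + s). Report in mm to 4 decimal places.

seg 1 [0°–90.6°] uniform, h=17: full span → s += 17 → s = 17.0000
seg 2 [90.6°–271.6°] cycloidal, h=28: full span → s += 28 → s = 45.0000
seg 3 [271.6°–360°] uniform, h=24: θ=278.1° here. β=6.5, B=88.4. 24·6.5/88.4 = 1.7647 → s = 46.7647
radial distance = base radius + s = 19 + 46.7647 = 65.7647

65.7647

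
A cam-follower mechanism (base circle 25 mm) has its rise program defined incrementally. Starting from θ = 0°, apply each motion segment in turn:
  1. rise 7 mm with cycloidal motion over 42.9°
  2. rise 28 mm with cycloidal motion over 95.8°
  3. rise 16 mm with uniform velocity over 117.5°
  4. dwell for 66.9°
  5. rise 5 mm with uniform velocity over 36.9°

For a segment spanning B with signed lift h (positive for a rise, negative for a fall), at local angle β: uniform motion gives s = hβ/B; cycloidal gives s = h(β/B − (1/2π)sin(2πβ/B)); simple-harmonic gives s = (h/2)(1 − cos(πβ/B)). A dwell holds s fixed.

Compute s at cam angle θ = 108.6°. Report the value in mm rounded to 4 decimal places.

seg 1 [0°–42.9°] cycloidal, h=7: full span → s += 7 → s = 7.0000
seg 2 [42.9°–138.7°] cycloidal, h=28: θ=108.6° here. β=65.7, B=95.8. 28·(0.6858 − sin(2π·0.6858)/(2π)) = 23.3012 → s = 30.3012

30.3012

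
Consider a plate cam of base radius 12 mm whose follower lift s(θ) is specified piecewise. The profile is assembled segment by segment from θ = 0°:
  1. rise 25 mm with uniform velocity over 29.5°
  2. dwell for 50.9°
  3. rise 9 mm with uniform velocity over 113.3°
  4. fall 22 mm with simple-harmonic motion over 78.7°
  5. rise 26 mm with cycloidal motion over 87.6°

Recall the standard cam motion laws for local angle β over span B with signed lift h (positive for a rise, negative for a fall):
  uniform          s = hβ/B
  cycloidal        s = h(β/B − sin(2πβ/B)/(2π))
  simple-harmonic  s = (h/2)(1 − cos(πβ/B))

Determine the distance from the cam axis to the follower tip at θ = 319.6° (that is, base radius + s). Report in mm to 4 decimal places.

seg 1 [0°–29.5°] uniform, h=25: full span → s += 25 → s = 25.0000
seg 2 [29.5°–80.4°] dwell: s stays 25.0000
seg 3 [80.4°–193.7°] uniform, h=9: full span → s += 9 → s = 34.0000
seg 4 [193.7°–272.4°] simple-harmonic, h=-22: full span → s += -22 → s = 12.0000
seg 5 [272.4°–360°] cycloidal, h=26: θ=319.6° here. β=47.2, B=87.6. 26·(0.5388 − sin(2π·0.5388)/(2π)) = 15.0083 → s = 27.0083
radial distance = base radius + s = 12 + 27.0083 = 39.0083

39.0083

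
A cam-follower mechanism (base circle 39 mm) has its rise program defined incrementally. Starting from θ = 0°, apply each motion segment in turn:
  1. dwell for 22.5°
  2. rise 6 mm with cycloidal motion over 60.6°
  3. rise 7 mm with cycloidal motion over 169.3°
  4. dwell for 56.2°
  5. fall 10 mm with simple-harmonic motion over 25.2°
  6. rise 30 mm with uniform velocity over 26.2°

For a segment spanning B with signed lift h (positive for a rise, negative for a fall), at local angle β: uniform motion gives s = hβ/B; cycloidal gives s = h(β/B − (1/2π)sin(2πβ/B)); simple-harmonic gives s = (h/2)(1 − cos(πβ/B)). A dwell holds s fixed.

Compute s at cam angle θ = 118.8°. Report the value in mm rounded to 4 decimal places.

seg 1 [0°–22.5°] dwell: s stays 0.0000
seg 2 [22.5°–83.1°] cycloidal, h=6: full span → s += 6 → s = 6.0000
seg 3 [83.1°–252.4°] cycloidal, h=7: θ=118.8° here. β=35.7, B=169.3. 7·(0.2109 − sin(2π·0.2109)/(2π)) = 0.3955 → s = 6.3955

6.3955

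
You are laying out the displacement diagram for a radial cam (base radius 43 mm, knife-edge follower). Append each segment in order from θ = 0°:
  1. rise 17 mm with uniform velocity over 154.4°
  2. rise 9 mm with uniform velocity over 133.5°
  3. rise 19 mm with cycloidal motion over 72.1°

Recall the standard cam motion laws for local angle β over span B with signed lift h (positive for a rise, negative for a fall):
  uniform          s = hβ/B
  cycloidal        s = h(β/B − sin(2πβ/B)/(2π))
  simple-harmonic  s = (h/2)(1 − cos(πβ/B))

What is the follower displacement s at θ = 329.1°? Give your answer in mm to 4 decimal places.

seg 1 [0°–154.4°] uniform, h=17: full span → s += 17 → s = 17.0000
seg 2 [154.4°–287.9°] uniform, h=9: full span → s += 9 → s = 26.0000
seg 3 [287.9°–360°] cycloidal, h=19: θ=329.1° here. β=41.2, B=72.1. 19·(0.5714 − sin(2π·0.5714)/(2π)) = 12.1692 → s = 38.1692

38.1692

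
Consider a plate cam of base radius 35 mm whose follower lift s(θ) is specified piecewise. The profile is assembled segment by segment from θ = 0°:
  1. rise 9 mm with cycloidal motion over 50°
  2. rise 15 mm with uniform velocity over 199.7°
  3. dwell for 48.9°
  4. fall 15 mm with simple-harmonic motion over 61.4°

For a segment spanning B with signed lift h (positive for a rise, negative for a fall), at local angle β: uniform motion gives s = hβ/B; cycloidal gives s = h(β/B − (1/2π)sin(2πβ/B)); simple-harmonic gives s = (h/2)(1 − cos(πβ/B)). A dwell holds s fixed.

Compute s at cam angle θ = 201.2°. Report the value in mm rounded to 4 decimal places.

seg 1 [0°–50°] cycloidal, h=9: full span → s += 9 → s = 9.0000
seg 2 [50°–249.7°] uniform, h=15: θ=201.2° here. β=151.2, B=199.7. 15·151.2/199.7 = 11.3570 → s = 20.3570

20.3570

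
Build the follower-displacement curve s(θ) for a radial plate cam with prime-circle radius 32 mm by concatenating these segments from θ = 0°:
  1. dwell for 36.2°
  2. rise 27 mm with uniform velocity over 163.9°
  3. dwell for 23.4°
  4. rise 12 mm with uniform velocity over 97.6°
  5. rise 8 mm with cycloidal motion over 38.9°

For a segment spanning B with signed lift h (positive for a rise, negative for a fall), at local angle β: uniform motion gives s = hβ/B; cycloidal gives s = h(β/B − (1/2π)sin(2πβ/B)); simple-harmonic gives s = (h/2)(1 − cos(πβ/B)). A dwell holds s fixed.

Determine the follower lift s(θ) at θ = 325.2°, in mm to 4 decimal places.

seg 1 [0°–36.2°] dwell: s stays 0.0000
seg 2 [36.2°–200.1°] uniform, h=27: full span → s += 27 → s = 27.0000
seg 3 [200.1°–223.5°] dwell: s stays 27.0000
seg 4 [223.5°–321.1°] uniform, h=12: full span → s += 12 → s = 39.0000
seg 5 [321.1°–360°] cycloidal, h=8: θ=325.2° here. β=4.1, B=38.9. 8·(0.1054 − sin(2π·0.1054)/(2π)) = 0.0603 → s = 39.0603

39.0603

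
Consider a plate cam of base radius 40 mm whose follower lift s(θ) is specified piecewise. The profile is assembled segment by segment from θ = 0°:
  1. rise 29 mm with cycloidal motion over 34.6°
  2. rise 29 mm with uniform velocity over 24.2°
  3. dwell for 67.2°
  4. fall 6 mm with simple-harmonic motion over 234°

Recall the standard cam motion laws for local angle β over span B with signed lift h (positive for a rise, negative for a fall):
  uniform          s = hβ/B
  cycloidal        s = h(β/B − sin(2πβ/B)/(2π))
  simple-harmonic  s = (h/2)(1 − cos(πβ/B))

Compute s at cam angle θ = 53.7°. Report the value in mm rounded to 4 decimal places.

seg 1 [0°–34.6°] cycloidal, h=29: full span → s += 29 → s = 29.0000
seg 2 [34.6°–58.8°] uniform, h=29: θ=53.7° here. β=19.1, B=24.2. 29·19.1/24.2 = 22.8884 → s = 51.8884

51.8884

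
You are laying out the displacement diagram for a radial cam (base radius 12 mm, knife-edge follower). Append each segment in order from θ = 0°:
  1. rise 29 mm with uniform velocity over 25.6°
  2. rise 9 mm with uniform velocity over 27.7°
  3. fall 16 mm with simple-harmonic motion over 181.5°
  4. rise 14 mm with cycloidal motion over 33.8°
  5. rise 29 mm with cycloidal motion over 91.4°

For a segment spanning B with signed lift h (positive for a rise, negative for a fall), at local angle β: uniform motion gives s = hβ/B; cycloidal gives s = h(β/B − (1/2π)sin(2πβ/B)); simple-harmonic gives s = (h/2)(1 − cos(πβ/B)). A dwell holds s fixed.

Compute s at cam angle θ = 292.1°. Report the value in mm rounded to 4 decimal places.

seg 1 [0°–25.6°] uniform, h=29: full span → s += 29 → s = 29.0000
seg 2 [25.6°–53.3°] uniform, h=9: full span → s += 9 → s = 38.0000
seg 3 [53.3°–234.8°] simple-harmonic, h=-16: full span → s += -16 → s = 22.0000
seg 4 [234.8°–268.6°] cycloidal, h=14: full span → s += 14 → s = 36.0000
seg 5 [268.6°–360°] cycloidal, h=29: θ=292.1° here. β=23.5, B=91.4. 29·(0.2571 − sin(2π·0.2571)/(2π)) = 2.8453 → s = 38.8453

38.8453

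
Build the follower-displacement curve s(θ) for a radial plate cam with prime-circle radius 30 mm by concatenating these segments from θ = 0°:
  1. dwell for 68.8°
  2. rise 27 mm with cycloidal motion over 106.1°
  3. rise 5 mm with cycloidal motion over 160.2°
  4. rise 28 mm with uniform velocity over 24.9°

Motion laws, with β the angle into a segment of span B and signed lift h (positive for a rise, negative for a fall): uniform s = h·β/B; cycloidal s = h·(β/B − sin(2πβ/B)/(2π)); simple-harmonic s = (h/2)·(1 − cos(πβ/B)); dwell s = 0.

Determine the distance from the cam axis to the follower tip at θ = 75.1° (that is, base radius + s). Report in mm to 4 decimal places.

seg 1 [0°–68.8°] dwell: s stays 0.0000
seg 2 [68.8°–174.9°] cycloidal, h=27: θ=75.1° here. β=6.3, B=106.1. 27·(0.0594 − sin(2π·0.0594)/(2π)) = 0.0369 → s = 0.0369
radial distance = base radius + s = 30 + 0.0369 = 30.0369

30.0369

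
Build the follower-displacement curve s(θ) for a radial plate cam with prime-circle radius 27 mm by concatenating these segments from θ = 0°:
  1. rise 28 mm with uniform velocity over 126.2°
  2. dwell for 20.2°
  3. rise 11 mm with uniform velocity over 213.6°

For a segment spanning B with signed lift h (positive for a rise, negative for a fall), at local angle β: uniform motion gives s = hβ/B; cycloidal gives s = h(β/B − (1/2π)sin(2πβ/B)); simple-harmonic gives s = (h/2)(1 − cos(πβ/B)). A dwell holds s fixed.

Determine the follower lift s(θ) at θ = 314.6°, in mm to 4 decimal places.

seg 1 [0°–126.2°] uniform, h=28: full span → s += 28 → s = 28.0000
seg 2 [126.2°–146.4°] dwell: s stays 28.0000
seg 3 [146.4°–360°] uniform, h=11: θ=314.6° here. β=168.2, B=213.6. 11·168.2/213.6 = 8.6620 → s = 36.6620

36.6620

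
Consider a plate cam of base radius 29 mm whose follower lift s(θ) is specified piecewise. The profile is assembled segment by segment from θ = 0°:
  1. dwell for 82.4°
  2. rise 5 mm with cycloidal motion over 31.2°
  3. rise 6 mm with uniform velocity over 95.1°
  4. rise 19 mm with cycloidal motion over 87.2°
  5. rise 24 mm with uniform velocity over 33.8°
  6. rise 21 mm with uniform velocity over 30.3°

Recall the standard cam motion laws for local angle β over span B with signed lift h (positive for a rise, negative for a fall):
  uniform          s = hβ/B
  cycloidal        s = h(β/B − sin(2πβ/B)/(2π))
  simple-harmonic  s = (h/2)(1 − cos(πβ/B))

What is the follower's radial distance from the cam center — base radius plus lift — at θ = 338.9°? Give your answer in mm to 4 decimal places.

seg 1 [0°–82.4°] dwell: s stays 0.0000
seg 2 [82.4°–113.6°] cycloidal, h=5: full span → s += 5 → s = 5.0000
seg 3 [113.6°–208.7°] uniform, h=6: full span → s += 6 → s = 11.0000
seg 4 [208.7°–295.9°] cycloidal, h=19: full span → s += 19 → s = 30.0000
seg 5 [295.9°–329.7°] uniform, h=24: full span → s += 24 → s = 54.0000
seg 6 [329.7°–360°] uniform, h=21: θ=338.9° here. β=9.2, B=30.3. 21·9.2/30.3 = 6.3762 → s = 60.3762
radial distance = base radius + s = 29 + 60.3762 = 89.3762

89.3762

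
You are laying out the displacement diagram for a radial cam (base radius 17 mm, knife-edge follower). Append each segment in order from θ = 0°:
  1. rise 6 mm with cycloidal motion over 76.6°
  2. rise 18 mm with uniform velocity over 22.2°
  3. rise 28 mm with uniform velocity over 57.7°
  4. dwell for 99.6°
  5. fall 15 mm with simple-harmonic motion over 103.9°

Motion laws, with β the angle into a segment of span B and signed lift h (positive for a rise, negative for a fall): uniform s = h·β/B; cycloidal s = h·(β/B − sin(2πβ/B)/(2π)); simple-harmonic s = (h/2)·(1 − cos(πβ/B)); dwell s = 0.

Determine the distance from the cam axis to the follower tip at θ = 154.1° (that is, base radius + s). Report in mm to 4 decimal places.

seg 1 [0°–76.6°] cycloidal, h=6: full span → s += 6 → s = 6.0000
seg 2 [76.6°–98.8°] uniform, h=18: full span → s += 18 → s = 24.0000
seg 3 [98.8°–156.5°] uniform, h=28: θ=154.1° here. β=55.3, B=57.7. 28·55.3/57.7 = 26.8354 → s = 50.8354
radial distance = base radius + s = 17 + 50.8354 = 67.8354

67.8354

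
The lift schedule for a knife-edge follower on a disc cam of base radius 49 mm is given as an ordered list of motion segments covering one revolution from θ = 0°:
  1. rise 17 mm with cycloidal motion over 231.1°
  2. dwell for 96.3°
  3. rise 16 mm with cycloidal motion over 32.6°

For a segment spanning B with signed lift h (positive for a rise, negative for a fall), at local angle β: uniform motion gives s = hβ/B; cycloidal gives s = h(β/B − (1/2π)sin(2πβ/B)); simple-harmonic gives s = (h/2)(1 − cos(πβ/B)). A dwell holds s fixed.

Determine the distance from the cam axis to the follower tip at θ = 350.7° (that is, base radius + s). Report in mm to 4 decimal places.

seg 1 [0°–231.1°] cycloidal, h=17: full span → s += 17 → s = 17.0000
seg 2 [231.1°–327.4°] dwell: s stays 17.0000
seg 3 [327.4°–360°] cycloidal, h=16: θ=350.7° here. β=23.3, B=32.6. 16·(0.7147 − sin(2π·0.7147)/(2π)) = 13.9198 → s = 30.9198
radial distance = base radius + s = 49 + 30.9198 = 79.9198

79.9198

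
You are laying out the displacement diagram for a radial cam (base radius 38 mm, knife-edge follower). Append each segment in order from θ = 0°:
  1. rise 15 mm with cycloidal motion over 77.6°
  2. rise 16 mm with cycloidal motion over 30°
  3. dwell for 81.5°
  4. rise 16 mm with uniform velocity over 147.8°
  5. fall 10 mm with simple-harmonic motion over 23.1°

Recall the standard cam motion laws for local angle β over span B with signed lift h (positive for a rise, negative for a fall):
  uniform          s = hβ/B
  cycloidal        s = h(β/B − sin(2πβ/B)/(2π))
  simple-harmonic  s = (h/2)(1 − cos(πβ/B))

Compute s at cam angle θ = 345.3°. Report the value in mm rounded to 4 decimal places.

seg 1 [0°–77.6°] cycloidal, h=15: full span → s += 15 → s = 15.0000
seg 2 [77.6°–107.6°] cycloidal, h=16: full span → s += 16 → s = 31.0000
seg 3 [107.6°–189.1°] dwell: s stays 31.0000
seg 4 [189.1°–336.9°] uniform, h=16: full span → s += 16 → s = 47.0000
seg 5 [336.9°–360°] simple-harmonic, h=-10: θ=345.3° here. β=8.4, B=23.1. -10/2·(1 − cos(π·0.3636)) = -2.9229 → s = 44.0771

44.0771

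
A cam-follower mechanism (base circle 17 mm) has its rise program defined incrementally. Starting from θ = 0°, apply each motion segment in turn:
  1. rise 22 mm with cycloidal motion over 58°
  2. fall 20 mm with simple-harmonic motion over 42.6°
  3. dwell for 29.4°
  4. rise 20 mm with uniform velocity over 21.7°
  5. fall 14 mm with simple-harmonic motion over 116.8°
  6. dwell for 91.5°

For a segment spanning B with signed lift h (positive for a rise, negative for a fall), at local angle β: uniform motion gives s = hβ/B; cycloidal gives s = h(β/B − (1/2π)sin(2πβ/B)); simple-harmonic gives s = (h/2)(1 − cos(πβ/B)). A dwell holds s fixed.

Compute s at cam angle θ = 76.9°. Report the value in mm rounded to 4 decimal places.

seg 1 [0°–58°] cycloidal, h=22: full span → s += 22 → s = 22.0000
seg 2 [58°–100.6°] simple-harmonic, h=-20: θ=76.9° here. β=18.9, B=42.6. -20/2·(1 − cos(π·0.4437)) = -8.2393 → s = 13.7607

13.7607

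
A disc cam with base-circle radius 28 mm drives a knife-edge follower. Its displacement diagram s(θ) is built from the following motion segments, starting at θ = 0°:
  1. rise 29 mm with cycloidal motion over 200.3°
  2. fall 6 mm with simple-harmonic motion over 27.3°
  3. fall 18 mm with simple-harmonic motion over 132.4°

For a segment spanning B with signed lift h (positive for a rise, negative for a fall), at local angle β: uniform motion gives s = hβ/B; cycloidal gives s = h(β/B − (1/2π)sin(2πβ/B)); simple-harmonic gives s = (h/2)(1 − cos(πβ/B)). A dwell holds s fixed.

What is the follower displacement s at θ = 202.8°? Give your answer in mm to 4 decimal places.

seg 1 [0°–200.3°] cycloidal, h=29: full span → s += 29 → s = 29.0000
seg 2 [200.3°–227.6°] simple-harmonic, h=-6: θ=202.8° here. β=2.5, B=27.3. -6/2·(1 − cos(π·0.0916)) = -0.1233 → s = 28.8767

28.8767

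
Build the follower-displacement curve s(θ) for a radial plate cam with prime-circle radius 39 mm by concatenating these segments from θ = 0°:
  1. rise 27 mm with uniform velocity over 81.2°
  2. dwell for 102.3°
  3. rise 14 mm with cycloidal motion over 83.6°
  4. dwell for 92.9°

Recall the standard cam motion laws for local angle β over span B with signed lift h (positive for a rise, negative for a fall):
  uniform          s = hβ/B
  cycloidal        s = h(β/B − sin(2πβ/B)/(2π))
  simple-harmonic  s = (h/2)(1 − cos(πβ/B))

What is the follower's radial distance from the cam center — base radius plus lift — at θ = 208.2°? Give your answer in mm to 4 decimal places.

seg 1 [0°–81.2°] uniform, h=27: full span → s += 27 → s = 27.0000
seg 2 [81.2°–183.5°] dwell: s stays 27.0000
seg 3 [183.5°–267.1°] cycloidal, h=14: θ=208.2° here. β=24.7, B=83.6. 14·(0.2955 − sin(2π·0.2955)/(2π)) = 1.9985 → s = 28.9985
radial distance = base radius + s = 39 + 28.9985 = 67.9985

67.9985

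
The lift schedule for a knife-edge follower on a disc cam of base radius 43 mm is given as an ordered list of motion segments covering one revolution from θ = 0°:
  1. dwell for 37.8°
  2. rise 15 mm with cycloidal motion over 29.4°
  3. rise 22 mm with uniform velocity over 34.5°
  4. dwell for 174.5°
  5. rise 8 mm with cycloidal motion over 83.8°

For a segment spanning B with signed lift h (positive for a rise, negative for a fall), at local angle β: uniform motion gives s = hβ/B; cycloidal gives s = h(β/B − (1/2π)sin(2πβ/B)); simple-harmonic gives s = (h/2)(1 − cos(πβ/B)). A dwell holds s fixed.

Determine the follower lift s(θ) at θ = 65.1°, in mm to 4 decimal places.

seg 1 [0°–37.8°] dwell: s stays 0.0000
seg 2 [37.8°–67.2°] cycloidal, h=15: θ=65.1° here. β=27.3, B=29.4. 15·(0.9286 − sin(2π·0.9286)/(2π)) = 14.9644 → s = 14.9644

14.9644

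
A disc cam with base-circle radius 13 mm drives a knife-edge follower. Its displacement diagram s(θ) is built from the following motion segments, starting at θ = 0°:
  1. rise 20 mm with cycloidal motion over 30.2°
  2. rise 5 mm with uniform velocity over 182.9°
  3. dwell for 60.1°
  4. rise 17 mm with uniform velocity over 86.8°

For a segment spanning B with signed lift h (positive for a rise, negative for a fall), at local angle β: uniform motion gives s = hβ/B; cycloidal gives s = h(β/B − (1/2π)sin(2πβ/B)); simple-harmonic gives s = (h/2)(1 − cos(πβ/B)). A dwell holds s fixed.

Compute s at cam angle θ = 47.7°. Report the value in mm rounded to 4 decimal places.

seg 1 [0°–30.2°] cycloidal, h=20: full span → s += 20 → s = 20.0000
seg 2 [30.2°–213.1°] uniform, h=5: θ=47.7° here. β=17.5, B=182.9. 5·17.5/182.9 = 0.4784 → s = 20.4784

20.4784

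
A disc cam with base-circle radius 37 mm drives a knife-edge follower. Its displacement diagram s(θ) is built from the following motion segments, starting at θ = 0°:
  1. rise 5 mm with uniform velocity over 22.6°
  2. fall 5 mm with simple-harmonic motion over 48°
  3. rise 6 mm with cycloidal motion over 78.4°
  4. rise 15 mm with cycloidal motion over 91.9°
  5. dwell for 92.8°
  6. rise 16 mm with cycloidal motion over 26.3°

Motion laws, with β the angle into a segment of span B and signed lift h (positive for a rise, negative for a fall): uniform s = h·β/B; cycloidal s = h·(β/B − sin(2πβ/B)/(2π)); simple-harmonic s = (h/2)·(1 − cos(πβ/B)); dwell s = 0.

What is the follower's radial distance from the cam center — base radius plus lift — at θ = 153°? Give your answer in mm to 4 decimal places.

seg 1 [0°–22.6°] uniform, h=5: full span → s += 5 → s = 5.0000
seg 2 [22.6°–70.6°] simple-harmonic, h=-5: full span → s += -5 → s = 0.0000
seg 3 [70.6°–149°] cycloidal, h=6: full span → s += 6 → s = 6.0000
seg 4 [149°–240.9°] cycloidal, h=15: θ=153° here. β=4, B=91.9. 15·(0.0435 − sin(2π·0.0435)/(2π)) = 0.0081 → s = 6.0081
radial distance = base radius + s = 37 + 6.0081 = 43.0081

43.0081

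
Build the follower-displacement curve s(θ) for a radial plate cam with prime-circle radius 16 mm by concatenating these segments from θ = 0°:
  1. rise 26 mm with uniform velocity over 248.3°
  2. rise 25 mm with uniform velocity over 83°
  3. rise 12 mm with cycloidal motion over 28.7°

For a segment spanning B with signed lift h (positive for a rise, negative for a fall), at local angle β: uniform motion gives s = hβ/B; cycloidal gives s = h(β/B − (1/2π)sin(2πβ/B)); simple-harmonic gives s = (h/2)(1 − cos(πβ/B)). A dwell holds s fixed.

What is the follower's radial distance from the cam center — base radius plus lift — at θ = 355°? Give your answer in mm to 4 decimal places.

seg 1 [0°–248.3°] uniform, h=26: full span → s += 26 → s = 26.0000
seg 2 [248.3°–331.3°] uniform, h=25: full span → s += 25 → s = 51.0000
seg 3 [331.3°–360°] cycloidal, h=12: θ=355° here. β=23.7, B=28.7. 12·(0.8258 − sin(2π·0.8258)/(2π)) = 11.6068 → s = 62.6068
radial distance = base radius + s = 16 + 62.6068 = 78.6068

78.6068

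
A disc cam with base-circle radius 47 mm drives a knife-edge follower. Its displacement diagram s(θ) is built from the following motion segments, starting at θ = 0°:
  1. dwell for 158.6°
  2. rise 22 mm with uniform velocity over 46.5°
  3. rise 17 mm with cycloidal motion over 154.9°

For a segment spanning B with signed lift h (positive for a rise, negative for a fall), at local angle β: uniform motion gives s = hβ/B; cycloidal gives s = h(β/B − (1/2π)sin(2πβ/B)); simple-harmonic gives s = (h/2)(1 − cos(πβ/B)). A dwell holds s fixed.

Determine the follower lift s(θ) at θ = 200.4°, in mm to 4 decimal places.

seg 1 [0°–158.6°] dwell: s stays 0.0000
seg 2 [158.6°–205.1°] uniform, h=22: θ=200.4° here. β=41.8, B=46.5. 22·41.8/46.5 = 19.7763 → s = 19.7763

19.7763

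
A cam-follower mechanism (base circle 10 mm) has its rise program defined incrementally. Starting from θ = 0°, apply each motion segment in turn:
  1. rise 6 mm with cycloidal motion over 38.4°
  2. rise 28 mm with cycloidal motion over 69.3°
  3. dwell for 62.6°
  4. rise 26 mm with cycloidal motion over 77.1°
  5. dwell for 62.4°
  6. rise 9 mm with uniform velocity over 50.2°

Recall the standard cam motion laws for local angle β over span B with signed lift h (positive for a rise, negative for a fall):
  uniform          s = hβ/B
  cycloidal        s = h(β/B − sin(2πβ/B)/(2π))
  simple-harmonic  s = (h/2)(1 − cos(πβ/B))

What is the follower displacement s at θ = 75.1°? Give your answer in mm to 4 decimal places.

seg 1 [0°–38.4°] cycloidal, h=6: full span → s += 6 → s = 6.0000
seg 2 [38.4°–107.7°] cycloidal, h=28: θ=75.1° here. β=36.7, B=69.3. 28·(0.5296 − sin(2π·0.5296)/(2π)) = 15.6518 → s = 21.6518

21.6518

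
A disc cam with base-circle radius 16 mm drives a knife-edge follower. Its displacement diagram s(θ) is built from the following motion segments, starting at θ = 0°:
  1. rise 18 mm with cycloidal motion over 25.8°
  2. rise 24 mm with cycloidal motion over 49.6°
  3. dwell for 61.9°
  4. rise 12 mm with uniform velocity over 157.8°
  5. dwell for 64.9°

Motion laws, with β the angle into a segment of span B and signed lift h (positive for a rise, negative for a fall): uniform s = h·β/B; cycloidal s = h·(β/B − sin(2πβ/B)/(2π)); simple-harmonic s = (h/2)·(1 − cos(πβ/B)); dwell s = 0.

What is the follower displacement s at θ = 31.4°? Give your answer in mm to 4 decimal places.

seg 1 [0°–25.8°] cycloidal, h=18: full span → s += 18 → s = 18.0000
seg 2 [25.8°–75.4°] cycloidal, h=24: θ=31.4° here. β=5.6, B=49.6. 24·(0.1129 − sin(2π·0.1129)/(2π)) = 0.2216 → s = 18.2216

18.2216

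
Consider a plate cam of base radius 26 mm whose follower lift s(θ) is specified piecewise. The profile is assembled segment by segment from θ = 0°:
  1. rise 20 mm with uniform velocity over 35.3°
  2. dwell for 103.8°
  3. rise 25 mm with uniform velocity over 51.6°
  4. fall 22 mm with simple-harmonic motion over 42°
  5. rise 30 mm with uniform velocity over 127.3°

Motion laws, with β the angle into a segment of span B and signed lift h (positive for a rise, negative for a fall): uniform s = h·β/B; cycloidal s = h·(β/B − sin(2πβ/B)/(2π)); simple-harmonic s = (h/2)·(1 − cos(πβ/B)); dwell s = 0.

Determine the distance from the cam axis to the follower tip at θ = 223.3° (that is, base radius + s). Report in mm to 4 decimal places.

seg 1 [0°–35.3°] uniform, h=20: full span → s += 20 → s = 20.0000
seg 2 [35.3°–139.1°] dwell: s stays 20.0000
seg 3 [139.1°–190.7°] uniform, h=25: full span → s += 25 → s = 45.0000
seg 4 [190.7°–232.7°] simple-harmonic, h=-22: θ=223.3° here. β=32.6, B=42. -22/2·(1 − cos(π·0.7762)) = -19.3911 → s = 25.6089
radial distance = base radius + s = 26 + 25.6089 = 51.6089

51.6089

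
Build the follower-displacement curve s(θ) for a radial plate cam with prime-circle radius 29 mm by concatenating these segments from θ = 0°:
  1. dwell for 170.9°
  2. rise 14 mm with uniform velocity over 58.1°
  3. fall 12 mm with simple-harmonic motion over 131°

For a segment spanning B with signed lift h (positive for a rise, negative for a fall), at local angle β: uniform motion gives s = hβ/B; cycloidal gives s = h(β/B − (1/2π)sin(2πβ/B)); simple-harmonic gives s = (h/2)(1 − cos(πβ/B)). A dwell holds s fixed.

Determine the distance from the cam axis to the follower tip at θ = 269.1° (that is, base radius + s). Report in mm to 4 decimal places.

seg 1 [0°–170.9°] dwell: s stays 0.0000
seg 2 [170.9°–229°] uniform, h=14: full span → s += 14 → s = 14.0000
seg 3 [229°–360°] simple-harmonic, h=-12: θ=269.1° here. β=40.1, B=131. -12/2·(1 − cos(π·0.3061)) = -2.5671 → s = 11.4329
radial distance = base radius + s = 29 + 11.4329 = 40.4329

40.4329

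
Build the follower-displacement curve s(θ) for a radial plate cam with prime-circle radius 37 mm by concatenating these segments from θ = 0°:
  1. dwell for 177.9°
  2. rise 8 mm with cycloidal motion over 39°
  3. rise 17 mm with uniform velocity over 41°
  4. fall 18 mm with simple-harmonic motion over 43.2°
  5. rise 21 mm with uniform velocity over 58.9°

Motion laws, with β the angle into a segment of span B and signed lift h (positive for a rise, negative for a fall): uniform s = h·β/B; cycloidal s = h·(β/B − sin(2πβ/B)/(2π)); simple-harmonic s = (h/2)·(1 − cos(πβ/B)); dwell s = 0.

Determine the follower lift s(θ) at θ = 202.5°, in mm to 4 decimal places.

seg 1 [0°–177.9°] dwell: s stays 0.0000
seg 2 [177.9°–216.9°] cycloidal, h=8: θ=202.5° here. β=24.6, B=39. 8·(0.6308 − sin(2π·0.6308)/(2π)) = 5.9785 → s = 5.9785

5.9785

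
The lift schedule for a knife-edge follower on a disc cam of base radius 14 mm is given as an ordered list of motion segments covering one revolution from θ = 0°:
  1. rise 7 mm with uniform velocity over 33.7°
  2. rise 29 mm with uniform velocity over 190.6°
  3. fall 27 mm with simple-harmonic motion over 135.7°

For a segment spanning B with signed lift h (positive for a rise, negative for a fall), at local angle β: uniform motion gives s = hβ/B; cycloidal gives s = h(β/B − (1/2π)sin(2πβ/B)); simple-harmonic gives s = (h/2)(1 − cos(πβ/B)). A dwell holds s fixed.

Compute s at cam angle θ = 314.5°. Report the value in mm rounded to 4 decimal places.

seg 1 [0°–33.7°] uniform, h=7: full span → s += 7 → s = 7.0000
seg 2 [33.7°–224.3°] uniform, h=29: full span → s += 29 → s = 36.0000
seg 3 [224.3°–360°] simple-harmonic, h=-27: θ=314.5° here. β=90.2, B=135.7. -27/2·(1 − cos(π·0.6647)) = -20.1777 → s = 15.8223

15.8223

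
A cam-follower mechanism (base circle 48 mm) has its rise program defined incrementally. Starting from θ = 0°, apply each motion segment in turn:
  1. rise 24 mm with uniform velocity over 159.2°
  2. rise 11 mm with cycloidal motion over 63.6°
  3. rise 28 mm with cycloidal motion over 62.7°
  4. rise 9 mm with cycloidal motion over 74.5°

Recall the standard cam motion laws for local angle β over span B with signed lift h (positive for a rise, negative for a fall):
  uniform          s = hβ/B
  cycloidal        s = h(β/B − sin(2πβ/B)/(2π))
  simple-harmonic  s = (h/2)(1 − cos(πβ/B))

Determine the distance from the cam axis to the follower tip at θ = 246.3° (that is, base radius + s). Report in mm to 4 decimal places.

seg 1 [0°–159.2°] uniform, h=24: full span → s += 24 → s = 24.0000
seg 2 [159.2°–222.8°] cycloidal, h=11: full span → s += 11 → s = 35.0000
seg 3 [222.8°–285.5°] cycloidal, h=28: θ=246.3° here. β=23.5, B=62.7. 28·(0.3748 − sin(2π·0.3748)/(2π)) = 7.3394 → s = 42.3394
radial distance = base radius + s = 48 + 42.3394 = 90.3394

90.3394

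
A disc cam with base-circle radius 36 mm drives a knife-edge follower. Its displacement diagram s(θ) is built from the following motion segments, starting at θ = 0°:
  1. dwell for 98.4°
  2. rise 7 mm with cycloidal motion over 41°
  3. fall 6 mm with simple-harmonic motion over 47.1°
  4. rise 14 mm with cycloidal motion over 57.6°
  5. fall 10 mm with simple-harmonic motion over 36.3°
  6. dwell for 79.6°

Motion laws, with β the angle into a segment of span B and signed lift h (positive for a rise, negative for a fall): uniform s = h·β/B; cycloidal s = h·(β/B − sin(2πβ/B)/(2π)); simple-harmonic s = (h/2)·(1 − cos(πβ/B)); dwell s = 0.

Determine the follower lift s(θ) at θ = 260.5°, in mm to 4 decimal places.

seg 1 [0°–98.4°] dwell: s stays 0.0000
seg 2 [98.4°–139.4°] cycloidal, h=7: full span → s += 7 → s = 7.0000
seg 3 [139.4°–186.5°] simple-harmonic, h=-6: full span → s += -6 → s = 1.0000
seg 4 [186.5°–244.1°] cycloidal, h=14: full span → s += 14 → s = 15.0000
seg 5 [244.1°–280.4°] simple-harmonic, h=-10: θ=260.5° here. β=16.4, B=36.3. -10/2·(1 − cos(π·0.4518)) = -4.2456 → s = 10.7544

10.7544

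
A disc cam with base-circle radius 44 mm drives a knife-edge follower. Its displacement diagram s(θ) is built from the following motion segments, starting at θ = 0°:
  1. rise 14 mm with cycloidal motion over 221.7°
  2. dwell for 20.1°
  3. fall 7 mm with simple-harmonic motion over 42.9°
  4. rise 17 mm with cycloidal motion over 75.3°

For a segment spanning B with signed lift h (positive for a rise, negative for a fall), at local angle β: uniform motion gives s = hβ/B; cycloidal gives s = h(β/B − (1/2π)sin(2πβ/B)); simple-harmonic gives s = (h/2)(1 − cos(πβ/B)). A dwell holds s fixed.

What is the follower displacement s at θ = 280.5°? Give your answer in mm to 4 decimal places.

seg 1 [0°–221.7°] cycloidal, h=14: full span → s += 14 → s = 14.0000
seg 2 [221.7°–241.8°] dwell: s stays 14.0000
seg 3 [241.8°–284.7°] simple-harmonic, h=-7: θ=280.5° here. β=38.7, B=42.9. -7/2·(1 − cos(π·0.9021)) = -6.8358 → s = 7.1642

7.1642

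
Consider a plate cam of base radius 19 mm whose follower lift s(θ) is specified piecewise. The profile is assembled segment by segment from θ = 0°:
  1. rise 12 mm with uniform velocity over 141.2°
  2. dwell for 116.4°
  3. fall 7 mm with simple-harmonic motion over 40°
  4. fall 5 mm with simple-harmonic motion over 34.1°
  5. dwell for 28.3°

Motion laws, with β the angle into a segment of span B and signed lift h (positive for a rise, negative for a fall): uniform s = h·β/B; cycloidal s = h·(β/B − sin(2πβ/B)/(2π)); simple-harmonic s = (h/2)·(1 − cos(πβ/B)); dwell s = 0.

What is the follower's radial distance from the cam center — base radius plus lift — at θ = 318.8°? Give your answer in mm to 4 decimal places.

seg 1 [0°–141.2°] uniform, h=12: full span → s += 12 → s = 12.0000
seg 2 [141.2°–257.6°] dwell: s stays 12.0000
seg 3 [257.6°–297.6°] simple-harmonic, h=-7: full span → s += -7 → s = 5.0000
seg 4 [297.6°–331.7°] simple-harmonic, h=-5: θ=318.8° here. β=21.2, B=34.1. -5/2·(1 − cos(π·0.6217)) = -3.4327 → s = 1.5673
radial distance = base radius + s = 19 + 1.5673 = 20.5673

20.5673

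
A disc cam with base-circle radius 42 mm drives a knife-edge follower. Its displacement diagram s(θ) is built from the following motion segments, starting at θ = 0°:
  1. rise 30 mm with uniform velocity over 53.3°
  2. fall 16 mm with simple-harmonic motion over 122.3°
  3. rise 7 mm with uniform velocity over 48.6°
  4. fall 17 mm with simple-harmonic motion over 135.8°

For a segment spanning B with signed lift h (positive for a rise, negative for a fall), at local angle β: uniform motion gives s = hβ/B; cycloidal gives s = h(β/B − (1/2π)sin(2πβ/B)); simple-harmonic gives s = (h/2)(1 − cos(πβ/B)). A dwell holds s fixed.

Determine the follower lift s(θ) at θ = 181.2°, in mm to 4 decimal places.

seg 1 [0°–53.3°] uniform, h=30: full span → s += 30 → s = 30.0000
seg 2 [53.3°–175.6°] simple-harmonic, h=-16: full span → s += -16 → s = 14.0000
seg 3 [175.6°–224.2°] uniform, h=7: θ=181.2° here. β=5.6, B=48.6. 7·5.6/48.6 = 0.8066 → s = 14.8066

14.8066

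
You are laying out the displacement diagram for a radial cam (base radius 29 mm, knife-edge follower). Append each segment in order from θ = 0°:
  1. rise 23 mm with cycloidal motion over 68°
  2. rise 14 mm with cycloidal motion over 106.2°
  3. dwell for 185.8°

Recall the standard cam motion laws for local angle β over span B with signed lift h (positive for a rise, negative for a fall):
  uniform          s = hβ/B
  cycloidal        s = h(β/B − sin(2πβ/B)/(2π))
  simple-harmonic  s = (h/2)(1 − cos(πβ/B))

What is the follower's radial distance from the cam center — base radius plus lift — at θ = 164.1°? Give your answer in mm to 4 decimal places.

seg 1 [0°–68°] cycloidal, h=23: full span → s += 23 → s = 23.0000
seg 2 [68°–174.2°] cycloidal, h=14: θ=164.1° here. β=96.1, B=106.2. 14·(0.9049 − sin(2π·0.9049)/(2π)) = 13.9222 → s = 36.9222
radial distance = base radius + s = 29 + 36.9222 = 65.9222

65.9222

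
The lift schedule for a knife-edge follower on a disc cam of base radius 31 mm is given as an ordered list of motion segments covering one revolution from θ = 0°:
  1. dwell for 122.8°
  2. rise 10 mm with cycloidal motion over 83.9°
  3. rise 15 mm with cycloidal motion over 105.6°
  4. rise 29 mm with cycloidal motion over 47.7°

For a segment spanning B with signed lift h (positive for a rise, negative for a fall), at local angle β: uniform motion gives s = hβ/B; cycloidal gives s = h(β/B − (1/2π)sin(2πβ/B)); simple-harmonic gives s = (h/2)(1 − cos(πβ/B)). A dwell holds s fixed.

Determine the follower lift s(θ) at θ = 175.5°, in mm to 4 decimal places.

seg 1 [0°–122.8°] dwell: s stays 0.0000
seg 2 [122.8°–206.7°] cycloidal, h=10: θ=175.5° here. β=52.7, B=83.9. 10·(0.6281 − sin(2π·0.6281)/(2π)) = 7.4286 → s = 7.4286

7.4286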